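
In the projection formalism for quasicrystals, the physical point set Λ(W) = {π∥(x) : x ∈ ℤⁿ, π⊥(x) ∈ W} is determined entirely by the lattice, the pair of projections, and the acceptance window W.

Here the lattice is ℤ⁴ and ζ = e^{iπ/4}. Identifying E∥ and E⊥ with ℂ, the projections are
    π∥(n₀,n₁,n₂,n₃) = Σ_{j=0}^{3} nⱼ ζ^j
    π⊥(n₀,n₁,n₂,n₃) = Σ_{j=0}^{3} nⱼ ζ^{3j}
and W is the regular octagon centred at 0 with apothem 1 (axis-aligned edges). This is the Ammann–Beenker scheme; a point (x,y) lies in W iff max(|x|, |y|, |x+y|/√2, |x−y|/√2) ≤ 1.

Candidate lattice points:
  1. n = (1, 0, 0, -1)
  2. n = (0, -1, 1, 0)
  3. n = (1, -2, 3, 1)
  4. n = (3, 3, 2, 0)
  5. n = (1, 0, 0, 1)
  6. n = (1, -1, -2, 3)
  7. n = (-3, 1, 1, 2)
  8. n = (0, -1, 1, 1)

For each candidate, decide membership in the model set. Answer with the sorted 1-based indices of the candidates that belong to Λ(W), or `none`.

1, 4

With ζ = e^{iπ/4} the internal vectors are ζ^0,ζ^3,ζ^6,ζ^9.
candidate 1: n = (1, 0, 0, -1) → π⊥ ≈ (+0.29289, -0.70711); max(|x|,|y|,|x±y|/√2) = 0.70711 ≤ 1 ⇒ ∈ W
candidate 2: n = (0, -1, 1, 0) → π⊥ ≈ (+0.70711, -1.70711); max(|x|,|y|,|x±y|/√2) = 1.70711 > 1 ⇒ ∉ W
candidate 3: n = (1, -2, 3, 1) → π⊥ ≈ (+3.12132, -3.70711); max(|x|,|y|,|x±y|/√2) = 4.82843 > 1 ⇒ ∉ W
candidate 4: n = (3, 3, 2, 0) → π⊥ ≈ (+0.87868, +0.12132); max(|x|,|y|,|x±y|/√2) = 0.87868 ≤ 1 ⇒ ∈ W
candidate 5: n = (1, 0, 0, 1) → π⊥ ≈ (+1.70711, +0.70711); max(|x|,|y|,|x±y|/√2) = 1.70711 > 1 ⇒ ∉ W
candidate 6: n = (1, -1, -2, 3) → π⊥ ≈ (+3.82843, +3.41421); max(|x|,|y|,|x±y|/√2) = 5.12132 > 1 ⇒ ∉ W
candidate 7: n = (-3, 1, 1, 2) → π⊥ ≈ (-2.29289, +1.12132); max(|x|,|y|,|x±y|/√2) = 2.41421 > 1 ⇒ ∉ W
candidate 8: n = (0, -1, 1, 1) → π⊥ ≈ (+1.41421, -1.00000); max(|x|,|y|,|x±y|/√2) = 1.70711 > 1 ⇒ ∉ W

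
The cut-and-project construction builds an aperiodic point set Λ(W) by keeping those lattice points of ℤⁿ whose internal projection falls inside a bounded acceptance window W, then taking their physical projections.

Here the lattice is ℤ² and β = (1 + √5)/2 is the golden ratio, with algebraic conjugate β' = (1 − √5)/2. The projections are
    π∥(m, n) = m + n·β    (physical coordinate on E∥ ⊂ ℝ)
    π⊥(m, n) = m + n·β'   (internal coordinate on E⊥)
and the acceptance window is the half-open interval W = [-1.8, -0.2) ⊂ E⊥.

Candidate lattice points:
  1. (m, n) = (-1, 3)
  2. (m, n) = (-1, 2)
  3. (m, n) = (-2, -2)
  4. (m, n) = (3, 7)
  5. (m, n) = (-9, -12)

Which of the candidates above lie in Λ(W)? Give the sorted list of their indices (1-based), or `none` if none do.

3, 4, 5

Numerically β ≈ 1.61803 and β' = −1/β ≈ -0.61803.
#1 (-1,3): internal coord -1 + (3)·β' = -2.85410; -2.85410 ∉ [-1.8, -0.2) → out
#2 (-1,2): internal coord -1 + (2)·β' = -2.23607; -2.23607 ∉ [-1.8, -0.2) → out
#3 (-2,-2): internal coord -2 + (-2)·β' = -0.76393; -0.76393 ∈ [-1.8, -0.2) → IN Λ
#4 (3,7): internal coord 3 + (7)·β' = -1.32624; -1.32624 ∈ [-1.8, -0.2) → IN Λ
#5 (-9,-12): internal coord -9 + (-12)·β' = -1.58359; -1.58359 ∈ [-1.8, -0.2) → IN Λ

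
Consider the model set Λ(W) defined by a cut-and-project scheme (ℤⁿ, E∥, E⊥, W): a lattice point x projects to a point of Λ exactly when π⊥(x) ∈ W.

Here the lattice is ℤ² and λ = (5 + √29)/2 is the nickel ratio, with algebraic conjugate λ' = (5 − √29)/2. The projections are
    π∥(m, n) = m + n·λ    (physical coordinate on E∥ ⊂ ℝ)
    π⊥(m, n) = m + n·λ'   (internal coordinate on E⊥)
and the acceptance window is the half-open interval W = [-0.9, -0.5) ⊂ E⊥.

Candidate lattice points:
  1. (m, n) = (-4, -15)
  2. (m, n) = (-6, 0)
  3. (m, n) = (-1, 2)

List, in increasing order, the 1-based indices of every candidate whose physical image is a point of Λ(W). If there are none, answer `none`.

none

λ' = (5−√29)/2 ≈ -0.19258.
#1 (-4,-15): internal coord -4 + (-15)·λ' = -1.11126; -1.11126 ∉ [-0.9, -0.5) → out
#2 (-6,0): internal coord -6 + (0)·λ' = -6.00000; -6.00000 ∉ [-0.9, -0.5) → out
#3 (-1,2): internal coord -1 + (2)·λ' = -1.38516; -1.38516 ∉ [-0.9, -0.5) → out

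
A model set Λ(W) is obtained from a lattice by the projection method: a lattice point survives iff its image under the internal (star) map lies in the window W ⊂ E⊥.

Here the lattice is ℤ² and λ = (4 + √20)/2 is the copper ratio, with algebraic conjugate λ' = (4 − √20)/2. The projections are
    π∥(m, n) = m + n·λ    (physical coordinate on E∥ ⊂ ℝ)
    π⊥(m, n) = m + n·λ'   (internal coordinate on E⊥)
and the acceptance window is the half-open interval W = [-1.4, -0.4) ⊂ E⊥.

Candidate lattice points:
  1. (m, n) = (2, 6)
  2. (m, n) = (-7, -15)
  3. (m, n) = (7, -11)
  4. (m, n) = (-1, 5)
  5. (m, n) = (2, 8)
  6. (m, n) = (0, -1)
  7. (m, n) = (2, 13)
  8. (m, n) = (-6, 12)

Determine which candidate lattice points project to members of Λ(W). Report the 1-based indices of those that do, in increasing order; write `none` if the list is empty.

Compute λ' = (4−√20)/2 = -0.2361, so π⊥(m,n) = m -0.2361·n.
#1 (2,6): internal coord 2 + (6)·λ' = +0.5836; +0.5836 ∉ [-1.4, -0.4) → out
#2 (-7,-15): internal coord -7 + (-15)·λ' = -3.4590; -3.4590 ∉ [-1.4, -0.4) → out
#3 (7,-11): internal coord 7 + (-11)·λ' = +9.5967; +9.5967 ∉ [-1.4, -0.4) → out
#4 (-1,5): internal coord -1 + (5)·λ' = -2.1803; -2.1803 ∉ [-1.4, -0.4) → out
#5 (2,8): internal coord 2 + (8)·λ' = +0.1115; +0.1115 ∉ [-1.4, -0.4) → out
#6 (0,-1): internal coord 0 + (-1)·λ' = +0.2361; +0.2361 ∉ [-1.4, -0.4) → out
#7 (2,13): internal coord 2 + (13)·λ' = -1.0689; -1.0689 ∈ [-1.4, -0.4) → IN Λ
#8 (-6,12): internal coord -6 + (12)·λ' = -8.8328; -8.8328 ∉ [-1.4, -0.4) → out

7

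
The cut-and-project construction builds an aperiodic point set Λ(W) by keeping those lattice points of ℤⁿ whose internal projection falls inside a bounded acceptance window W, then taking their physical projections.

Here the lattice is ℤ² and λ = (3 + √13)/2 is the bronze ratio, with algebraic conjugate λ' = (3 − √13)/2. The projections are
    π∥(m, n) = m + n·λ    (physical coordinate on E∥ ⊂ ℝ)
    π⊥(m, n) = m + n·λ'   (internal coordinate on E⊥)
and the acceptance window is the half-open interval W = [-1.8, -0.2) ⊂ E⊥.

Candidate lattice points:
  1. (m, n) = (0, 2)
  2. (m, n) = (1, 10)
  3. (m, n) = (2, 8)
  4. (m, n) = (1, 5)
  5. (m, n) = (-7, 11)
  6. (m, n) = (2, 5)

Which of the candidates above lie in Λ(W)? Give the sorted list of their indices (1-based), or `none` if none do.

1, 3, 4

Compute λ' = (3−√13)/2 = -0.3028, so π⊥(m,n) = m -0.3028·n.
[1] lift (0,2): star map gives -0.6056; window check -1.8 ≤ -0.6056 < -0.2 is true → IN Λ
[2] lift (1,10): star map gives -2.0278; window check -1.8 ≤ -2.0278 < -0.2 is false → out
[3] lift (2,8): star map gives -0.4222; window check -1.8 ≤ -0.4222 < -0.2 is true → IN Λ
[4] lift (1,5): star map gives -0.5139; window check -1.8 ≤ -0.5139 < -0.2 is true → IN Λ
[5] lift (-7,11): star map gives -10.3305; window check -1.8 ≤ -10.3305 < -0.2 is false → out
[6] lift (2,5): star map gives 0.4861; window check -1.8 ≤ 0.4861 < -0.2 is false → out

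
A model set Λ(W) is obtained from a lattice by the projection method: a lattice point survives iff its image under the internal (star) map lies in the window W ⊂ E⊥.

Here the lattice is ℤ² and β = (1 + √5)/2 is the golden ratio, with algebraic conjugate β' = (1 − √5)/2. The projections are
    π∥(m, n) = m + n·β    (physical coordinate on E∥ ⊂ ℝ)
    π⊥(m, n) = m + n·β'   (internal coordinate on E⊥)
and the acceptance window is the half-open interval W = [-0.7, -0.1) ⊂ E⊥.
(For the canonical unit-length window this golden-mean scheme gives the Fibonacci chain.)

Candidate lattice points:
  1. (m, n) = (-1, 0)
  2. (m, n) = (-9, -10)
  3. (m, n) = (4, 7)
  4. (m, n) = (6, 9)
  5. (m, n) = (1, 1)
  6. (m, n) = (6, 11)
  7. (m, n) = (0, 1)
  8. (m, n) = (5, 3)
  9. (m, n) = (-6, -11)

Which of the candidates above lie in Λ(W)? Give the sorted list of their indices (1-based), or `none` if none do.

β' = (1−√5)/2 ≈ -0.618034.
#1 (-1,0): internal coord -1 + (0)·β' = -1.000000; -1.000000 ∉ [-0.7, -0.1) → out
#2 (-9,-10): internal coord -9 + (-10)·β' = -2.819660; -2.819660 ∉ [-0.7, -0.1) → out
#3 (4,7): internal coord 4 + (7)·β' = -0.326238; -0.326238 ∈ [-0.7, -0.1) → IN Λ
#4 (6,9): internal coord 6 + (9)·β' = +0.437694; +0.437694 ∉ [-0.7, -0.1) → out
#5 (1,1): internal coord 1 + (1)·β' = +0.381966; +0.381966 ∉ [-0.7, -0.1) → out
#6 (6,11): internal coord 6 + (11)·β' = -0.798374; -0.798374 ∉ [-0.7, -0.1) → out
#7 (0,1): internal coord 0 + (1)·β' = -0.618034; -0.618034 ∈ [-0.7, -0.1) → IN Λ
#8 (5,3): internal coord 5 + (3)·β' = +3.145898; +3.145898 ∉ [-0.7, -0.1) → out
#9 (-6,-11): internal coord -6 + (-11)·β' = +0.798374; +0.798374 ∉ [-0.7, -0.1) → out

3, 7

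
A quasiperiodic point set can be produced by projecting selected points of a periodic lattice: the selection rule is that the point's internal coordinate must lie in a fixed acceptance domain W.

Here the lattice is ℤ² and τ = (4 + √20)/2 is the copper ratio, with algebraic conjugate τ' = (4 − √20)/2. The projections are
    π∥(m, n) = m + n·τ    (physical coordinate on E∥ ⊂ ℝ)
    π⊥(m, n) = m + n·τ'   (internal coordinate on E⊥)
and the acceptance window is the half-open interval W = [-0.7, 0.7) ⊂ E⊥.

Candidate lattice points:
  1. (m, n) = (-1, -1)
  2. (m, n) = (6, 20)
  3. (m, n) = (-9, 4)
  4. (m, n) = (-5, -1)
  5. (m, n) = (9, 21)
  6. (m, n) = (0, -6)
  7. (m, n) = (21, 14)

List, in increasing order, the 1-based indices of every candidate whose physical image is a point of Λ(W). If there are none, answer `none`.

none

τ' = (4−√20)/2 ≈ -0.236068.
candidate 1: (m,n)=(-1,-1) → π∥ = -1-1·τ ≈ -5.236068, π⊥ = -1-1·τ' ≈ -0.763932 ∉ [-0.7, 0.7) ⇒ out
candidate 2: (m,n)=(6,20) → π∥ = 6+20·τ ≈ 90.721360, π⊥ = 6+20·τ' ≈ 1.278640 ∉ [-0.7, 0.7) ⇒ out
candidate 3: (m,n)=(-9,4) → π∥ = -9+4·τ ≈ 7.944272, π⊥ = -9+4·τ' ≈ -9.944272 ∉ [-0.7, 0.7) ⇒ out
candidate 4: (m,n)=(-5,-1) → π∥ = -5-1·τ ≈ -9.236068, π⊥ = -5-1·τ' ≈ -4.763932 ∉ [-0.7, 0.7) ⇒ out
candidate 5: (m,n)=(9,21) → π∥ = 9+21·τ ≈ 97.957428, π⊥ = 9+21·τ' ≈ 4.042572 ∉ [-0.7, 0.7) ⇒ out
candidate 6: (m,n)=(0,-6) → π∥ = 0-6·τ ≈ -25.416408, π⊥ = 0-6·τ' ≈ 1.416408 ∉ [-0.7, 0.7) ⇒ out
candidate 7: (m,n)=(21,14) → π∥ = 21+14·τ ≈ 80.304952, π⊥ = 21+14·τ' ≈ 17.695048 ∉ [-0.7, 0.7) ⇒ out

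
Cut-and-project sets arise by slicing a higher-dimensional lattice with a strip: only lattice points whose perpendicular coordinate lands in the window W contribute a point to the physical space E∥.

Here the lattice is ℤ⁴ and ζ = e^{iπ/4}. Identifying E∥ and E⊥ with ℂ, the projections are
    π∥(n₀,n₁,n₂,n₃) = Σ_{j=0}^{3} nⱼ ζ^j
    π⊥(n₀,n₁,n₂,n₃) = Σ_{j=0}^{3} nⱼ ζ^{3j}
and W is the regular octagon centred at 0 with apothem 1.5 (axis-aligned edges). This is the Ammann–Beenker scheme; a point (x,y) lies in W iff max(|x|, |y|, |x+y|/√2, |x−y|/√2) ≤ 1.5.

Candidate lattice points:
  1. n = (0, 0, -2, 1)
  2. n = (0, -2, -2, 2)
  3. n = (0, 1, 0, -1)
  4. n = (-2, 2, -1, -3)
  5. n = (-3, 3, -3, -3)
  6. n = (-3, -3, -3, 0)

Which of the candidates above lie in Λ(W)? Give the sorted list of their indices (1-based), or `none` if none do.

3, 6

With ζ = e^{iπ/4} the internal vectors are ζ^0,ζ^3,ζ^6,ζ^9.
candidate 1: n = (0, 0, -2, 1) → π⊥ ≈ (+0.70711, +2.70711); max(|x|,|y|,|x±y|/√2) = 2.70711 > 1.5 ⇒ ∉ W
candidate 2: n = (0, -2, -2, 2) → π⊥ ≈ (+2.82843, +2.00000); max(|x|,|y|,|x±y|/√2) = 3.41421 > 1.5 ⇒ ∉ W
candidate 3: n = (0, 1, 0, -1) → π⊥ ≈ (-1.41421, +0.00000); max(|x|,|y|,|x±y|/√2) = 1.41421 ≤ 1.5 ⇒ ∈ W
candidate 4: n = (-2, 2, -1, -3) → π⊥ ≈ (-5.53553, +0.29289); max(|x|,|y|,|x±y|/√2) = 5.53553 > 1.5 ⇒ ∉ W
candidate 5: n = (-3, 3, -3, -3) → π⊥ ≈ (-7.24264, +3.00000); max(|x|,|y|,|x±y|/√2) = 7.24264 > 1.5 ⇒ ∉ W
candidate 6: n = (-3, -3, -3, 0) → π⊥ ≈ (-0.87868, +0.87868); max(|x|,|y|,|x±y|/√2) = 1.24264 ≤ 1.5 ⇒ ∈ W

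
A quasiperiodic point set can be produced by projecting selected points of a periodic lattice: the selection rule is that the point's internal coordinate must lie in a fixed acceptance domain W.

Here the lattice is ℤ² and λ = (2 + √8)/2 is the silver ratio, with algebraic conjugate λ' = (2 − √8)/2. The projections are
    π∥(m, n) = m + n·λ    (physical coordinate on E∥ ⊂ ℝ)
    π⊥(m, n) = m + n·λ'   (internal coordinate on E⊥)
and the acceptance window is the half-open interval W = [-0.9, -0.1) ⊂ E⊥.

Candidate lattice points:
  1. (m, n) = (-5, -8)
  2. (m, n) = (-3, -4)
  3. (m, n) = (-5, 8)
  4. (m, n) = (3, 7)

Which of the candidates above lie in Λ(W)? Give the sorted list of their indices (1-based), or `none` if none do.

Numerically λ ≈ 2.41421 and λ' = −1/λ ≈ -0.41421.
#1 (-5,-8): internal coord -5 + (-8)·λ' = -1.68629; -1.68629 ∉ [-0.9, -0.1) → out
#2 (-3,-4): internal coord -3 + (-4)·λ' = -1.34315; -1.34315 ∉ [-0.9, -0.1) → out
#3 (-5,8): internal coord -5 + (8)·λ' = -8.31371; -8.31371 ∉ [-0.9, -0.1) → out
#4 (3,7): internal coord 3 + (7)·λ' = +0.10051; +0.10051 ∉ [-0.9, -0.1) → out

none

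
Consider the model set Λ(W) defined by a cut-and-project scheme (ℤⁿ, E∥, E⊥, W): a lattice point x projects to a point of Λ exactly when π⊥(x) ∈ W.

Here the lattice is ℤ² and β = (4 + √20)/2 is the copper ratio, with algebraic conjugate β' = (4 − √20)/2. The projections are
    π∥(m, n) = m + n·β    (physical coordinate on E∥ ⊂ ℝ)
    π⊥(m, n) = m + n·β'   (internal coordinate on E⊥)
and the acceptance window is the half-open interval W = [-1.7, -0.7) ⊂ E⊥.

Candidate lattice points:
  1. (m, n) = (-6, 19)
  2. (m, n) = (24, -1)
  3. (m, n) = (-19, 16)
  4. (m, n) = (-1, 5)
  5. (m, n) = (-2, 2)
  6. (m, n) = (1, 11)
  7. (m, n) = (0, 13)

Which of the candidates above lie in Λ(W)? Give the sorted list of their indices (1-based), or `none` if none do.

6

β' = (4−√20)/2 ≈ -0.2361.
candidate 1: (m,n)=(-6,19) → π∥ = -6+19·β ≈ 74.4853, π⊥ = -6+19·β' ≈ -10.4853 ∉ [-1.7, -0.7) ⇒ out
candidate 2: (m,n)=(24,-1) → π∥ = 24-1·β ≈ 19.7639, π⊥ = 24-1·β' ≈ 24.2361 ∉ [-1.7, -0.7) ⇒ out
candidate 3: (m,n)=(-19,16) → π∥ = -19+16·β ≈ 48.7771, π⊥ = -19+16·β' ≈ -22.7771 ∉ [-1.7, -0.7) ⇒ out
candidate 4: (m,n)=(-1,5) → π∥ = -1+5·β ≈ 20.1803, π⊥ = -1+5·β' ≈ -2.1803 ∉ [-1.7, -0.7) ⇒ out
candidate 5: (m,n)=(-2,2) → π∥ = -2+2·β ≈ 6.4721, π⊥ = -2+2·β' ≈ -2.4721 ∉ [-1.7, -0.7) ⇒ out
candidate 6: (m,n)=(1,11) → π∥ = 1+11·β ≈ 47.5967, π⊥ = 1+11·β' ≈ -1.5967 ∈ [-1.7, -0.7) ⇒ IN Λ
candidate 7: (m,n)=(0,13) → π∥ = 0+13·β ≈ 55.0689, π⊥ = 0+13·β' ≈ -3.0689 ∉ [-1.7, -0.7) ⇒ out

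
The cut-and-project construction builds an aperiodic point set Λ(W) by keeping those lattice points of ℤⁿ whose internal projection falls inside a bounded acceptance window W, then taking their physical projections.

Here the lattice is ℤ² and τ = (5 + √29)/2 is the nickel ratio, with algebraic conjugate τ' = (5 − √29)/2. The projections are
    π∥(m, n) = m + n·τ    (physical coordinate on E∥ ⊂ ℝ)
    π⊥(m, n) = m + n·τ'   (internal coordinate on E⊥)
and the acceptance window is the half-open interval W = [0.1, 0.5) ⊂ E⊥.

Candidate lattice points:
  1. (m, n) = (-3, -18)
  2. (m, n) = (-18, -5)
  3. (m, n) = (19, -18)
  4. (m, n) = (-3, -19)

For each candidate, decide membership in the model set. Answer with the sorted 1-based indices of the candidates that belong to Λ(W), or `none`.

τ' = (5−√29)/2 ≈ -0.1926.
[1] lift (-3,-18): star map gives 0.4665; window check 0.1 ≤ 0.4665 < 0.5 is true → IN Λ
[2] lift (-18,-5): star map gives -17.0371; window check 0.1 ≤ -17.0371 < 0.5 is false → out
[3] lift (19,-18): star map gives 22.4665; window check 0.1 ≤ 22.4665 < 0.5 is false → out
[4] lift (-3,-19): star map gives 0.6591; window check 0.1 ≤ 0.6591 < 0.5 is false → out

1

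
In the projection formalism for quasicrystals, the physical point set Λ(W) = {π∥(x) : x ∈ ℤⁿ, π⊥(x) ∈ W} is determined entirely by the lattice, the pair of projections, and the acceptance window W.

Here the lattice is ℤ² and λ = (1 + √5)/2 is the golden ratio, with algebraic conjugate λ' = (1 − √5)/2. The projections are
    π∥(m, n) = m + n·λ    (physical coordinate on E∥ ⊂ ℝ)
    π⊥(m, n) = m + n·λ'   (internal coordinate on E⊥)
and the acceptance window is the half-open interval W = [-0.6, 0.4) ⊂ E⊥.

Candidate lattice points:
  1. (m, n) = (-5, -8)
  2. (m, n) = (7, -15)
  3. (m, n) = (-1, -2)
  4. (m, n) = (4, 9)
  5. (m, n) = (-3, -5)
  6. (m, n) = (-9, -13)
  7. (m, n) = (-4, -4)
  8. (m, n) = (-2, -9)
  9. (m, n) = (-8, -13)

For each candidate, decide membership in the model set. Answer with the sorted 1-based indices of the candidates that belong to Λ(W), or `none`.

Numerically λ ≈ 1.6180 and λ' = −1/λ ≈ -0.6180.
candidate 1: (m,n)=(-5,-8) → π∥ = -5-8·λ ≈ -17.9443, π⊥ = -5-8·λ' ≈ -0.0557 ∈ [-0.6, 0.4) ⇒ IN Λ
candidate 2: (m,n)=(7,-15) → π∥ = 7-15·λ ≈ -17.2705, π⊥ = 7-15·λ' ≈ 16.2705 ∉ [-0.6, 0.4) ⇒ out
candidate 3: (m,n)=(-1,-2) → π∥ = -1-2·λ ≈ -4.2361, π⊥ = -1-2·λ' ≈ 0.2361 ∈ [-0.6, 0.4) ⇒ IN Λ
candidate 4: (m,n)=(4,9) → π∥ = 4+9·λ ≈ 18.5623, π⊥ = 4+9·λ' ≈ -1.5623 ∉ [-0.6, 0.4) ⇒ out
candidate 5: (m,n)=(-3,-5) → π∥ = -3-5·λ ≈ -11.0902, π⊥ = -3-5·λ' ≈ 0.0902 ∈ [-0.6, 0.4) ⇒ IN Λ
candidate 6: (m,n)=(-9,-13) → π∥ = -9-13·λ ≈ -30.0344, π⊥ = -9-13·λ' ≈ -0.9656 ∉ [-0.6, 0.4) ⇒ out
candidate 7: (m,n)=(-4,-4) → π∥ = -4-4·λ ≈ -10.4721, π⊥ = -4-4·λ' ≈ -1.5279 ∉ [-0.6, 0.4) ⇒ out
candidate 8: (m,n)=(-2,-9) → π∥ = -2-9·λ ≈ -16.5623, π⊥ = -2-9·λ' ≈ 3.5623 ∉ [-0.6, 0.4) ⇒ out
candidate 9: (m,n)=(-8,-13) → π∥ = -8-13·λ ≈ -29.0344, π⊥ = -8-13·λ' ≈ 0.0344 ∈ [-0.6, 0.4) ⇒ IN Λ

1, 3, 5, 9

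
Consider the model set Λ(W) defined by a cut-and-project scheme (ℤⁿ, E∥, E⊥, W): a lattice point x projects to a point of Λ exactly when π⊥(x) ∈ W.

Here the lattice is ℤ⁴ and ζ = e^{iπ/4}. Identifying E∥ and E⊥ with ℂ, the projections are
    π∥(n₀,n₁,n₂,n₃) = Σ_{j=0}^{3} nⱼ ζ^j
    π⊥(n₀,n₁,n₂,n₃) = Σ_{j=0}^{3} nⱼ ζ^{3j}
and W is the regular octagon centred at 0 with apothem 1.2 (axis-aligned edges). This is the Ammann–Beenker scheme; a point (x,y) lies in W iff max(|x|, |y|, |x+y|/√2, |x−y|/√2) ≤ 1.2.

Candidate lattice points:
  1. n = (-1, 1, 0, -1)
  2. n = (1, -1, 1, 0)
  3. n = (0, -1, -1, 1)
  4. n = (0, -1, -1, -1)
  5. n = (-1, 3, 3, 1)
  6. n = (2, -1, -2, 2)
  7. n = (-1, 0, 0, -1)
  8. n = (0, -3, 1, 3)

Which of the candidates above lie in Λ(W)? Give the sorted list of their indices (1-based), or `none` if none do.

Internal map: ζ^{3j} for j=0..3 gives (1,0), (−√2/2,√2/2), (0,−1), (√2/2,√2/2).
#1 (-1, 1, 0, -1): internal (-2.414214, 0.000000); octagon support 2.414214 vs apothem 1.2 → ∉ W
#2 (1, -1, 1, 0): internal (1.707107, -1.707107); octagon support 2.414214 vs apothem 1.2 → ∉ W
#3 (0, -1, -1, 1): internal (1.414214, 1.000000); octagon support 1.707107 vs apothem 1.2 → ∉ W
#4 (0, -1, -1, -1): internal (0.000000, -0.414214); octagon support 0.414214 vs apothem 1.2 → ∈ W
#5 (-1, 3, 3, 1): internal (-2.414214, -0.171573); octagon support 2.414214 vs apothem 1.2 → ∉ W
#6 (2, -1, -2, 2): internal (4.121320, 2.707107); octagon support 4.828427 vs apothem 1.2 → ∉ W
#7 (-1, 0, 0, -1): internal (-1.707107, -0.707107); octagon support 1.707107 vs apothem 1.2 → ∉ W
#8 (0, -3, 1, 3): internal (4.242641, -1.000000); octagon support 4.242641 vs apothem 1.2 → ∉ W

4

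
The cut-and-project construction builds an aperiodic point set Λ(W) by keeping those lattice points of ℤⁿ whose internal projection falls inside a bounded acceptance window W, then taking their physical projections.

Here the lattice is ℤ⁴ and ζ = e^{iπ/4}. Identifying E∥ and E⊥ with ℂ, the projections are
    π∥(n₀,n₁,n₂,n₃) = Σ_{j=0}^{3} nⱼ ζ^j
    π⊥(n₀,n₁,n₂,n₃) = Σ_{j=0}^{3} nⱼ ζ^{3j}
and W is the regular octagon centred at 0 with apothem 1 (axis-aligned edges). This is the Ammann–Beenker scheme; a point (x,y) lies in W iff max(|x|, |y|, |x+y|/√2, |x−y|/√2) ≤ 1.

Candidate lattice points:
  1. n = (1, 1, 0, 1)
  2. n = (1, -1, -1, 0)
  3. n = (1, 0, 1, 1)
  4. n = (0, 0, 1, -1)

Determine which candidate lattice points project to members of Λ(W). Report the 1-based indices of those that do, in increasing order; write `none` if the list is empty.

none

Internal map: ζ^{3j} for j=0..3 gives (1,0), (−√2/2,√2/2), (0,−1), (√2/2,√2/2).
candidate 1: n = (1, 1, 0, 1) → π⊥ ≈ (+1.000000, +1.414214); max(|x|,|y|,|x±y|/√2) = 1.707107 > 1 ⇒ ∉ W
candidate 2: n = (1, -1, -1, 0) → π⊥ ≈ (+1.707107, +0.292893); max(|x|,|y|,|x±y|/√2) = 1.707107 > 1 ⇒ ∉ W
candidate 3: n = (1, 0, 1, 1) → π⊥ ≈ (+1.707107, -0.292893); max(|x|,|y|,|x±y|/√2) = 1.707107 > 1 ⇒ ∉ W
candidate 4: n = (0, 0, 1, -1) → π⊥ ≈ (-0.707107, -1.707107); max(|x|,|y|,|x±y|/√2) = 1.707107 > 1 ⇒ ∉ W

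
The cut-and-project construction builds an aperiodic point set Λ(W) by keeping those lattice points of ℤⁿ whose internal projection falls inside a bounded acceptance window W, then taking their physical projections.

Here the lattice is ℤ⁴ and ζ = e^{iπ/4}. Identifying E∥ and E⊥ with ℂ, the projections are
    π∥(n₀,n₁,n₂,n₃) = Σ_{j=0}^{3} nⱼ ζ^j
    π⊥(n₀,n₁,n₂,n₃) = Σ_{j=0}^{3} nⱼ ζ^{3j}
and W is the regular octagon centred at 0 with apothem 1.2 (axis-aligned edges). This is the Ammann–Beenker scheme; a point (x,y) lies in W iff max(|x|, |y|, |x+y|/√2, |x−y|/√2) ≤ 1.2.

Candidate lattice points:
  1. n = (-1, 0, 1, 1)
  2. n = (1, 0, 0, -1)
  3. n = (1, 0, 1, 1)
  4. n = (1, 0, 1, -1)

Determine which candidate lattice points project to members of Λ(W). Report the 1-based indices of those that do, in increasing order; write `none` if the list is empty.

Internal map: ζ^{3j} for j=0..3 gives (1,0), (−√2/2,√2/2), (0,−1), (√2/2,√2/2).
candidate 1: n = (-1, 0, 1, 1) → π⊥ ≈ (-0.2929, -0.2929); max(|x|,|y|,|x±y|/√2) = 0.4142 ≤ 1.2 ⇒ ∈ W
candidate 2: n = (1, 0, 0, -1) → π⊥ ≈ (+0.2929, -0.7071); max(|x|,|y|,|x±y|/√2) = 0.7071 ≤ 1.2 ⇒ ∈ W
candidate 3: n = (1, 0, 1, 1) → π⊥ ≈ (+1.7071, -0.2929); max(|x|,|y|,|x±y|/√2) = 1.7071 > 1.2 ⇒ ∉ W
candidate 4: n = (1, 0, 1, -1) → π⊥ ≈ (+0.2929, -1.7071); max(|x|,|y|,|x±y|/√2) = 1.7071 > 1.2 ⇒ ∉ W

1, 2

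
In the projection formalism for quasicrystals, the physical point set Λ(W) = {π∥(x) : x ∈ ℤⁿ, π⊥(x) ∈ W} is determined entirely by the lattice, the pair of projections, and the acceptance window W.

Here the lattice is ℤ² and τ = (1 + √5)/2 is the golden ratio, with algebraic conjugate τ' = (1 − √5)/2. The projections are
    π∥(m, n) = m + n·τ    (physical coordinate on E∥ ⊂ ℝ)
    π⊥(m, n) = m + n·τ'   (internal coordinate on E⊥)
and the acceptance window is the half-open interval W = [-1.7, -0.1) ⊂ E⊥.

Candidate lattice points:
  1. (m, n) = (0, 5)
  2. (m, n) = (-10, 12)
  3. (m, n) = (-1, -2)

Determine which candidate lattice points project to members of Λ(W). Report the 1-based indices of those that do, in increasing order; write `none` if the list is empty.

none

τ' = (1−√5)/2 ≈ -0.6180.
#1 (0,5): internal coord 0 + (5)·τ' = -3.0902; -3.0902 ∉ [-1.7, -0.1) → out
#2 (-10,12): internal coord -10 + (12)·τ' = -17.4164; -17.4164 ∉ [-1.7, -0.1) → out
#3 (-1,-2): internal coord -1 + (-2)·τ' = +0.2361; +0.2361 ∉ [-1.7, -0.1) → out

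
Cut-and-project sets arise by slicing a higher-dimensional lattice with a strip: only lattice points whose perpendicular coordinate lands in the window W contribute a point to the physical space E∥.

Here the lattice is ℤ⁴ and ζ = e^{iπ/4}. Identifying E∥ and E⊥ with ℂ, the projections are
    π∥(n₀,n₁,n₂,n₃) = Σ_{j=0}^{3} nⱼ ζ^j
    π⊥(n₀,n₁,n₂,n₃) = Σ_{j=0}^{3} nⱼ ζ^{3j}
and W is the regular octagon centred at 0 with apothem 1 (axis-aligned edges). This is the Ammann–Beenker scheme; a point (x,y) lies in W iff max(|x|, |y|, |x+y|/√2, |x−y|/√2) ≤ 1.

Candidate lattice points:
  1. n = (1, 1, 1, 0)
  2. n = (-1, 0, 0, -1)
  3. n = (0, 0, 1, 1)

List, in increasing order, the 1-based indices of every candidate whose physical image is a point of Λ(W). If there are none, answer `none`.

Internal map: ζ^{3j} for j=0..3 gives (1,0), (−√2/2,√2/2), (0,−1), (√2/2,√2/2).
candidate 1: n = (1, 1, 1, 0) → π⊥ ≈ (+0.292893, -0.292893); max(|x|,|y|,|x±y|/√2) = 0.414214 ≤ 1 ⇒ ∈ W
candidate 2: n = (-1, 0, 0, -1) → π⊥ ≈ (-1.707107, -0.707107); max(|x|,|y|,|x±y|/√2) = 1.707107 > 1 ⇒ ∉ W
candidate 3: n = (0, 0, 1, 1) → π⊥ ≈ (+0.707107, -0.292893); max(|x|,|y|,|x±y|/√2) = 0.707107 ≤ 1 ⇒ ∈ W

1, 3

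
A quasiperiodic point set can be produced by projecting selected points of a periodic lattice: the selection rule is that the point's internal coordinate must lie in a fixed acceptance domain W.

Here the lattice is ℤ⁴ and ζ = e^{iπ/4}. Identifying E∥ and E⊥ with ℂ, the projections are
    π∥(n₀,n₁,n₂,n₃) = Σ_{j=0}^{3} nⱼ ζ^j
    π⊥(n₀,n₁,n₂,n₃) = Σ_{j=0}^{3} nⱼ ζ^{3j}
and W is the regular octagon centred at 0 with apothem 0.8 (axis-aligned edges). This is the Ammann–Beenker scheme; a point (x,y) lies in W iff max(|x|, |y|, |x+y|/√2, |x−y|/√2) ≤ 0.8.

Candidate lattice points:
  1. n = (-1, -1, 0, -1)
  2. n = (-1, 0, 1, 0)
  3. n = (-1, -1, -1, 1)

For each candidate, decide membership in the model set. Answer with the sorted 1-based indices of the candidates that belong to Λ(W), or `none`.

With ζ = e^{iπ/4} the internal vectors are ζ^0,ζ^3,ζ^6,ζ^9.
#1 (-1, -1, 0, -1): internal (-1.000000, -1.414214); octagon support 1.707107 vs apothem 0.8 → ∉ W
#2 (-1, 0, 1, 0): internal (-1.000000, -1.000000); octagon support 1.414214 vs apothem 0.8 → ∉ W
#3 (-1, -1, -1, 1): internal (0.414214, 1.000000); octagon support 1.000000 vs apothem 0.8 → ∉ W

none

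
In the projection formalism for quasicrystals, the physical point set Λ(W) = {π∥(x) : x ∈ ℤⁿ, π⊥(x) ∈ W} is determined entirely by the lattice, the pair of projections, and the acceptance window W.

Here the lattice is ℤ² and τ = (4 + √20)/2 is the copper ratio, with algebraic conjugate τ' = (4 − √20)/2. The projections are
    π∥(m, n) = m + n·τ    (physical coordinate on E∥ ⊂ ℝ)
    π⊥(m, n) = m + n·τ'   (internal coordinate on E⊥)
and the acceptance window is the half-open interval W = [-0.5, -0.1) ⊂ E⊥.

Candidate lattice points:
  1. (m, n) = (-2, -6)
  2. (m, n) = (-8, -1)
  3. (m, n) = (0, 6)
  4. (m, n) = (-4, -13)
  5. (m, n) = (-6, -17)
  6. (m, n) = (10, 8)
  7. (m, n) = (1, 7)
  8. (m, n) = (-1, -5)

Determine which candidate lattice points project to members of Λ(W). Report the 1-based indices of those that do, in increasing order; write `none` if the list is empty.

none

Compute τ' = (4−√20)/2 = -0.23607, so π⊥(m,n) = m -0.23607·n.
candidate 1: (m,n)=(-2,-6) → π∥ = -2-6·τ ≈ -27.41641, π⊥ = -2-6·τ' ≈ -0.58359 ∉ [-0.5, -0.1) ⇒ out
candidate 2: (m,n)=(-8,-1) → π∥ = -8-1·τ ≈ -12.23607, π⊥ = -8-1·τ' ≈ -7.76393 ∉ [-0.5, -0.1) ⇒ out
candidate 3: (m,n)=(0,6) → π∥ = 0+6·τ ≈ 25.41641, π⊥ = 0+6·τ' ≈ -1.41641 ∉ [-0.5, -0.1) ⇒ out
candidate 4: (m,n)=(-4,-13) → π∥ = -4-13·τ ≈ -59.06888, π⊥ = -4-13·τ' ≈ -0.93112 ∉ [-0.5, -0.1) ⇒ out
candidate 5: (m,n)=(-6,-17) → π∥ = -6-17·τ ≈ -78.01316, π⊥ = -6-17·τ' ≈ -1.98684 ∉ [-0.5, -0.1) ⇒ out
candidate 6: (m,n)=(10,8) → π∥ = 10+8·τ ≈ 43.88854, π⊥ = 10+8·τ' ≈ 8.11146 ∉ [-0.5, -0.1) ⇒ out
candidate 7: (m,n)=(1,7) → π∥ = 1+7·τ ≈ 30.65248, π⊥ = 1+7·τ' ≈ -0.65248 ∉ [-0.5, -0.1) ⇒ out
candidate 8: (m,n)=(-1,-5) → π∥ = -1-5·τ ≈ -22.18034, π⊥ = -1-5·τ' ≈ 0.18034 ∉ [-0.5, -0.1) ⇒ out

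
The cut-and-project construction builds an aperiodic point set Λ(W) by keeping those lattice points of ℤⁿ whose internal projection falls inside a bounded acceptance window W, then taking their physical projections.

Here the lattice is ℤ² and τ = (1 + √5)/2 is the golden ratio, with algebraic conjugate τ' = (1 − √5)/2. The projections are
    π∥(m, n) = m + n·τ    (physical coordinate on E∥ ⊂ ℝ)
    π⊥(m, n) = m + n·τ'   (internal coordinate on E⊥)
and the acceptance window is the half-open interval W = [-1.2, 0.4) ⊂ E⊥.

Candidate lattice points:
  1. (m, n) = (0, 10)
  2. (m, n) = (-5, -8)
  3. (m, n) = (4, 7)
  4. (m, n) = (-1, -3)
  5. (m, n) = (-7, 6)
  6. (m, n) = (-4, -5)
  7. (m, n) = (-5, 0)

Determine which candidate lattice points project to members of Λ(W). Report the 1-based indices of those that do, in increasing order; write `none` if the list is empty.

Compute τ' = (1−√5)/2 = -0.6180, so π⊥(m,n) = m -0.6180·n.
#1 (0,10): internal coord 0 + (10)·τ' = -6.1803; -6.1803 ∉ [-1.2, 0.4) → out
#2 (-5,-8): internal coord -5 + (-8)·τ' = -0.0557; -0.0557 ∈ [-1.2, 0.4) → IN Λ
#3 (4,7): internal coord 4 + (7)·τ' = -0.3262; -0.3262 ∈ [-1.2, 0.4) → IN Λ
#4 (-1,-3): internal coord -1 + (-3)·τ' = +0.8541; +0.8541 ∉ [-1.2, 0.4) → out
#5 (-7,6): internal coord -7 + (6)·τ' = -10.7082; -10.7082 ∉ [-1.2, 0.4) → out
#6 (-4,-5): internal coord -4 + (-5)·τ' = -0.9098; -0.9098 ∈ [-1.2, 0.4) → IN Λ
#7 (-5,0): internal coord -5 + (0)·τ' = -5.0000; -5.0000 ∉ [-1.2, 0.4) → out

2, 3, 6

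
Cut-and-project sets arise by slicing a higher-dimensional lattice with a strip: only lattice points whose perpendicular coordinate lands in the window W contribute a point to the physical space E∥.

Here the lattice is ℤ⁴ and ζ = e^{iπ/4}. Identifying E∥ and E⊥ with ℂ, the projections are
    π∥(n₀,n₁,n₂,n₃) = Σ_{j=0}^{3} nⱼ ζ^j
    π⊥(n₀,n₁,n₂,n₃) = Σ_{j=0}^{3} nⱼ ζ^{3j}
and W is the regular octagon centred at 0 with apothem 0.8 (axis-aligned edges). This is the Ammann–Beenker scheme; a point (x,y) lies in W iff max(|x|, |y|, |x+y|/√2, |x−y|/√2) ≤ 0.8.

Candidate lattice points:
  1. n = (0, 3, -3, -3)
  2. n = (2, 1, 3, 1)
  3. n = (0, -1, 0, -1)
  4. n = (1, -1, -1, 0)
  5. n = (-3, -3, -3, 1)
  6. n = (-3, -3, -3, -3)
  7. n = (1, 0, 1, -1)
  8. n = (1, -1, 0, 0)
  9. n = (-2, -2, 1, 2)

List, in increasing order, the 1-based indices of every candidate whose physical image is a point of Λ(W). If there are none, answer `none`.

π⊥(n) = n₀ + n₁ζ³ + n₂ζ⁶ + n₃ζ⁹ where ζ = e^{iπ/4}.
#1 (0, 3, -3, -3): internal (-4.2426, 3.0000); octagon support 5.1213 vs apothem 0.8 → ∉ W
#2 (2, 1, 3, 1): internal (2.0000, -1.5858); octagon support 2.5355 vs apothem 0.8 → ∉ W
#3 (0, -1, 0, -1): internal (0.0000, -1.4142); octagon support 1.4142 vs apothem 0.8 → ∉ W
#4 (1, -1, -1, 0): internal (1.7071, 0.2929); octagon support 1.7071 vs apothem 0.8 → ∉ W
#5 (-3, -3, -3, 1): internal (-0.1716, 1.5858); octagon support 1.5858 vs apothem 0.8 → ∉ W
#6 (-3, -3, -3, -3): internal (-3.0000, -1.2426); octagon support 3.0000 vs apothem 0.8 → ∉ W
#7 (1, 0, 1, -1): internal (0.2929, -1.7071); octagon support 1.7071 vs apothem 0.8 → ∉ W
#8 (1, -1, 0, 0): internal (1.7071, -0.7071); octagon support 1.7071 vs apothem 0.8 → ∉ W
#9 (-2, -2, 1, 2): internal (0.8284, -1.0000); octagon support 1.2929 vs apothem 0.8 → ∉ W

none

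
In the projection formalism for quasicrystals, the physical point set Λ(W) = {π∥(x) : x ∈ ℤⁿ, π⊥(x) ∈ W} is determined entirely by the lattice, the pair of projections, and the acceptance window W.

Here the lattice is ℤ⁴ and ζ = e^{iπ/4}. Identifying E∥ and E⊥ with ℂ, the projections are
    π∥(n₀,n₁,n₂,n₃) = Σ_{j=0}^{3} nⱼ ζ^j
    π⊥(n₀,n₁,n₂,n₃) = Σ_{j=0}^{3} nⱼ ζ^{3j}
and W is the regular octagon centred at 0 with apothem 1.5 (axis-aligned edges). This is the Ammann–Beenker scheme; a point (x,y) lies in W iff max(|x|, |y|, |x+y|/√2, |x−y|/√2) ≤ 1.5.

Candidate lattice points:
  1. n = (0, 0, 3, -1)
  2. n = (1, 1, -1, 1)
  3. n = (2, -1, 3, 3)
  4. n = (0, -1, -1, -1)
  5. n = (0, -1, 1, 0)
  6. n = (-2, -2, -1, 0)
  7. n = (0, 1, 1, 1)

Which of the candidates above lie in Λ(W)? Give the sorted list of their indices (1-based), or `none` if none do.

Internal map: ζ^{3j} for j=0..3 gives (1,0), (−√2/2,√2/2), (0,−1), (√2/2,√2/2).
#1 (0, 0, 3, -1): internal (-0.70711, -3.70711); octagon support 3.70711 vs apothem 1.5 → ∉ W
#2 (1, 1, -1, 1): internal (1.00000, 2.41421); octagon support 2.41421 vs apothem 1.5 → ∉ W
#3 (2, -1, 3, 3): internal (4.82843, -1.58579); octagon support 4.82843 vs apothem 1.5 → ∉ W
#4 (0, -1, -1, -1): internal (0.00000, -0.41421); octagon support 0.41421 vs apothem 1.5 → ∈ W
#5 (0, -1, 1, 0): internal (0.70711, -1.70711); octagon support 1.70711 vs apothem 1.5 → ∉ W
#6 (-2, -2, -1, 0): internal (-0.58579, -0.41421); octagon support 0.70711 vs apothem 1.5 → ∈ W
#7 (0, 1, 1, 1): internal (0.00000, 0.41421); octagon support 0.41421 vs apothem 1.5 → ∈ W

4, 6, 7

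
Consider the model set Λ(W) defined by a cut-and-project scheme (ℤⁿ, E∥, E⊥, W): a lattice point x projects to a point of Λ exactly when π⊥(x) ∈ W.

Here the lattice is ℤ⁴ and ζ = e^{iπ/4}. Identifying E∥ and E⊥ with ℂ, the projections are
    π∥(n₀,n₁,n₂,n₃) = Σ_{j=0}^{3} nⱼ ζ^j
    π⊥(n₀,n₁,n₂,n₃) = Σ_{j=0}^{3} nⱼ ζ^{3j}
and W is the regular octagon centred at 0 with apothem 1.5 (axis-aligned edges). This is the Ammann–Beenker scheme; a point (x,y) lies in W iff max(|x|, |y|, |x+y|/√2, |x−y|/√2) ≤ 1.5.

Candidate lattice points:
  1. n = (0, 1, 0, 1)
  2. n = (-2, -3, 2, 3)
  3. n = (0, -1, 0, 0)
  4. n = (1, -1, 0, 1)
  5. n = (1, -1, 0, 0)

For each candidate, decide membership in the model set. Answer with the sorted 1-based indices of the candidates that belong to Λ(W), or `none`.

1, 3

π⊥(n) = n₀ + n₁ζ³ + n₂ζ⁶ + n₃ζ⁹ where ζ = e^{iπ/4}.
candidate 1: n = (0, 1, 0, 1) → π⊥ ≈ (+0.00000, +1.41421); max(|x|,|y|,|x±y|/√2) = 1.41421 ≤ 1.5 ⇒ ∈ W
candidate 2: n = (-2, -3, 2, 3) → π⊥ ≈ (+2.24264, -2.00000); max(|x|,|y|,|x±y|/√2) = 3.00000 > 1.5 ⇒ ∉ W
candidate 3: n = (0, -1, 0, 0) → π⊥ ≈ (+0.70711, -0.70711); max(|x|,|y|,|x±y|/√2) = 1.00000 ≤ 1.5 ⇒ ∈ W
candidate 4: n = (1, -1, 0, 1) → π⊥ ≈ (+2.41421, +0.00000); max(|x|,|y|,|x±y|/√2) = 2.41421 > 1.5 ⇒ ∉ W
candidate 5: n = (1, -1, 0, 0) → π⊥ ≈ (+1.70711, -0.70711); max(|x|,|y|,|x±y|/√2) = 1.70711 > 1.5 ⇒ ∉ W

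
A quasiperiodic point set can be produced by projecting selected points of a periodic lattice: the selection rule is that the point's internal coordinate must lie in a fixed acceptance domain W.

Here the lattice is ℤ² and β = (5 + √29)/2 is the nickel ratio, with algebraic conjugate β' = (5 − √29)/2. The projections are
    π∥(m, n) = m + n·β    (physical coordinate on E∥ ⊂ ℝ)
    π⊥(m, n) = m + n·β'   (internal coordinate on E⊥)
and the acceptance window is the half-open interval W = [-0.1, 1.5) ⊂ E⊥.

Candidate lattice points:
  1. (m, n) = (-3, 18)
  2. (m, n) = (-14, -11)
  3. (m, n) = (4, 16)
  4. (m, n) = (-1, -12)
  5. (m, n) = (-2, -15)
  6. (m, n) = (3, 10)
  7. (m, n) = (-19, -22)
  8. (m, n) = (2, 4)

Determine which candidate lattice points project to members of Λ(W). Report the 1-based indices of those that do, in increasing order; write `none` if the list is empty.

β' = (5−√29)/2 ≈ -0.192582.
candidate 1: (m,n)=(-3,18) → π∥ = -3+18·β ≈ 90.466483, π⊥ = -3+18·β' ≈ -6.466483 ∉ [-0.1, 1.5) ⇒ out
candidate 2: (m,n)=(-14,-11) → π∥ = -14-11·β ≈ -71.118406, π⊥ = -14-11·β' ≈ -11.881594 ∉ [-0.1, 1.5) ⇒ out
candidate 3: (m,n)=(4,16) → π∥ = 4+16·β ≈ 87.081318, π⊥ = 4+16·β' ≈ 0.918682 ∈ [-0.1, 1.5) ⇒ IN Λ
candidate 4: (m,n)=(-1,-12) → π∥ = -1-12·β ≈ -63.310989, π⊥ = -1-12·β' ≈ 1.310989 ∈ [-0.1, 1.5) ⇒ IN Λ
candidate 5: (m,n)=(-2,-15) → π∥ = -2-15·β ≈ -79.888736, π⊥ = -2-15·β' ≈ 0.888736 ∈ [-0.1, 1.5) ⇒ IN Λ
candidate 6: (m,n)=(3,10) → π∥ = 3+10·β ≈ 54.925824, π⊥ = 3+10·β' ≈ 1.074176 ∈ [-0.1, 1.5) ⇒ IN Λ
candidate 7: (m,n)=(-19,-22) → π∥ = -19-22·β ≈ -133.236813, π⊥ = -19-22·β' ≈ -14.763187 ∉ [-0.1, 1.5) ⇒ out
candidate 8: (m,n)=(2,4) → π∥ = 2+4·β ≈ 22.770330, π⊥ = 2+4·β' ≈ 1.229670 ∈ [-0.1, 1.5) ⇒ IN Λ

3, 4, 5, 6, 8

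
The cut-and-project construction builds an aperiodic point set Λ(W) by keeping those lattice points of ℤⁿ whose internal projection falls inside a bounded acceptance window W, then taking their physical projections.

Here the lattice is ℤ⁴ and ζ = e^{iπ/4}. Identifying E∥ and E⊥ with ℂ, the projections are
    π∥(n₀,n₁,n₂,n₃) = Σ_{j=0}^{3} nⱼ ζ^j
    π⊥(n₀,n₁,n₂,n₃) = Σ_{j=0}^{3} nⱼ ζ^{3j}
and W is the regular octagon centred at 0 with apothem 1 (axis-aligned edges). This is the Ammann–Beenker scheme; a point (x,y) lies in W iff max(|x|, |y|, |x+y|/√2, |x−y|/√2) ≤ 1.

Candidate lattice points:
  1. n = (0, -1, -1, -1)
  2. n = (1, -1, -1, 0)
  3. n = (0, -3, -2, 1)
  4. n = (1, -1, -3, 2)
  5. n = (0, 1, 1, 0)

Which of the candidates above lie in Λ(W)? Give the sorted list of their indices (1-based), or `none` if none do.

With ζ = e^{iπ/4} the internal vectors are ζ^0,ζ^3,ζ^6,ζ^9.
candidate 1: n = (0, -1, -1, -1) → π⊥ ≈ (+0.000000, -0.414214); max(|x|,|y|,|x±y|/√2) = 0.414214 ≤ 1 ⇒ ∈ W
candidate 2: n = (1, -1, -1, 0) → π⊥ ≈ (+1.707107, +0.292893); max(|x|,|y|,|x±y|/√2) = 1.707107 > 1 ⇒ ∉ W
candidate 3: n = (0, -3, -2, 1) → π⊥ ≈ (+2.828427, +0.585786); max(|x|,|y|,|x±y|/√2) = 2.828427 > 1 ⇒ ∉ W
candidate 4: n = (1, -1, -3, 2) → π⊥ ≈ (+3.121320, +3.707107); max(|x|,|y|,|x±y|/√2) = 4.828427 > 1 ⇒ ∉ W
candidate 5: n = (0, 1, 1, 0) → π⊥ ≈ (-0.707107, -0.292893); max(|x|,|y|,|x±y|/√2) = 0.707107 ≤ 1 ⇒ ∈ W

1, 5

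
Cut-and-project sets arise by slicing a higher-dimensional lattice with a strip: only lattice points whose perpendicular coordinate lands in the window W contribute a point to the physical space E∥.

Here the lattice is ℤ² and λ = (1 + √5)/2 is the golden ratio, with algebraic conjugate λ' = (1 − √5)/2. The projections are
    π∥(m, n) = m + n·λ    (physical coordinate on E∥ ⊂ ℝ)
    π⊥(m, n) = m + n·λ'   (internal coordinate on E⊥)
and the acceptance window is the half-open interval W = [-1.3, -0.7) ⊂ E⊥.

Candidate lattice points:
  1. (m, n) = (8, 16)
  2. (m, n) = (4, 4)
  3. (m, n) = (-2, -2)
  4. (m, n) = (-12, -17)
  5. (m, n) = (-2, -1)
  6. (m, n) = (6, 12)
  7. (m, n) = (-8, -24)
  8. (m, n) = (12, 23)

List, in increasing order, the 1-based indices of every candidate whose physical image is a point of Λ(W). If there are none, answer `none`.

Numerically λ ≈ 1.618034 and λ' = −1/λ ≈ -0.618034.
[1] lift (8,16): star map gives -1.888544; window check -1.3 ≤ -1.888544 < -0.7 is false → out
[2] lift (4,4): star map gives 1.527864; window check -1.3 ≤ 1.527864 < -0.7 is false → out
[3] lift (-2,-2): star map gives -0.763932; window check -1.3 ≤ -0.763932 < -0.7 is true → IN Λ
[4] lift (-12,-17): star map gives -1.493422; window check -1.3 ≤ -1.493422 < -0.7 is false → out
[5] lift (-2,-1): star map gives -1.381966; window check -1.3 ≤ -1.381966 < -0.7 is false → out
[6] lift (6,12): star map gives -1.416408; window check -1.3 ≤ -1.416408 < -0.7 is false → out
[7] lift (-8,-24): star map gives 6.832816; window check -1.3 ≤ 6.832816 < -0.7 is false → out
[8] lift (12,23): star map gives -2.214782; window check -1.3 ≤ -2.214782 < -0.7 is false → out

3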